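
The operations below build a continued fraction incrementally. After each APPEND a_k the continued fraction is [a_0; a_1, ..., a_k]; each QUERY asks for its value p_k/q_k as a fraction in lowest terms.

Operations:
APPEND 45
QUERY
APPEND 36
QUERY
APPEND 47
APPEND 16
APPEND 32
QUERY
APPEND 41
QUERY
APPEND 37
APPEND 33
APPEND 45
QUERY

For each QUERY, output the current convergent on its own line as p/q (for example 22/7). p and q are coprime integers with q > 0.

APPEND 45: p_0 = 45·1 + 0 = 45, q_0 = 45·0 + 1 = 1 → 45/1
APPEND 36: p_1 = 36·45 + 1 = 1621, q_1 = 36·1 + 0 = 36 → 1621/36
APPEND 47: p_2 = 47·1621 + 45 = 76232, q_2 = 47·36 + 1 = 1693 → 76232/1693
APPEND 16: p_3 = 16·76232 + 1621 = 1221333, q_3 = 16·1693 + 36 = 27124 → 1221333/27124
APPEND 32: p_4 = 32·1221333 + 76232 = 39158888, q_4 = 32·27124 + 1693 = 869661 → 39158888/869661
APPEND 41: p_5 = 41·39158888 + 1221333 = 1606735741, q_5 = 41·869661 + 27124 = 35683225 → 1606735741/35683225
APPEND 37: p_6 = 37·1606735741 + 39158888 = 59488381305, q_6 = 37·35683225 + 869661 = 1321148986 → 59488381305/1321148986
APPEND 33: p_7 = 33·59488381305 + 1606735741 = 1964723318806, q_7 = 33·1321148986 + 35683225 = 43633599763 → 1964723318806/43633599763
APPEND 45: p_8 = 45·1964723318806 + 59488381305 = 88472037727575, q_8 = 45·43633599763 + 1321148986 = 1964833138321 → 88472037727575/1964833138321

45/1
1621/36
39158888/869661
1606735741/35683225
88472037727575/1964833138321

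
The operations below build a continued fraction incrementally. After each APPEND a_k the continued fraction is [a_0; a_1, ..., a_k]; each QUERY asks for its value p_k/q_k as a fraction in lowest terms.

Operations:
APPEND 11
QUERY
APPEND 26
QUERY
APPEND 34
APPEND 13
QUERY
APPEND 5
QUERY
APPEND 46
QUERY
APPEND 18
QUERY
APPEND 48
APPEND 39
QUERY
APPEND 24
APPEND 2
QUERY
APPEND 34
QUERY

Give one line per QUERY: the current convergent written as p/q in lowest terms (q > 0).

11/1
287/26
127284/11531
646189/58540
29851978/2704371
537981793/48737218
1008804125431/91390279783
49483108102203/4482807891037
1706662827463288/154611177100885

APPEND 11: p_0 = 11·1 + 0 = 11, q_0 = 11·0 + 1 = 1 → 11/1
APPEND 26: p_1 = 26·11 + 1 = 287, q_1 = 26·1 + 0 = 26 → 287/26
APPEND 34: p_2 = 34·287 + 11 = 9769, q_2 = 34·26 + 1 = 885 → 9769/885
APPEND 13: p_3 = 13·9769 + 287 = 127284, q_3 = 13·885 + 26 = 11531 → 127284/11531
APPEND 5: p_4 = 5·127284 + 9769 = 646189, q_4 = 5·11531 + 885 = 58540 → 646189/58540
APPEND 46: p_5 = 46·646189 + 127284 = 29851978, q_5 = 46·58540 + 11531 = 2704371 → 29851978/2704371
APPEND 18: p_6 = 18·29851978 + 646189 = 537981793, q_6 = 18·2704371 + 58540 = 48737218 → 537981793/48737218
APPEND 48: p_7 = 48·537981793 + 29851978 = 25852978042, q_7 = 48·48737218 + 2704371 = 2342090835 → 25852978042/2342090835
APPEND 39: p_8 = 39·25852978042 + 537981793 = 1008804125431, q_8 = 39·2342090835 + 48737218 = 91390279783 → 1008804125431/91390279783
APPEND 24: p_9 = 24·1008804125431 + 25852978042 = 24237151988386, q_9 = 24·91390279783 + 2342090835 = 2195708805627 → 24237151988386/2195708805627
APPEND 2: p_10 = 2·24237151988386 + 1008804125431 = 49483108102203, q_10 = 2·2195708805627 + 91390279783 = 4482807891037 → 49483108102203/4482807891037
APPEND 34: p_11 = 34·49483108102203 + 24237151988386 = 1706662827463288, q_11 = 34·4482807891037 + 2195708805627 = 154611177100885 → 1706662827463288/154611177100885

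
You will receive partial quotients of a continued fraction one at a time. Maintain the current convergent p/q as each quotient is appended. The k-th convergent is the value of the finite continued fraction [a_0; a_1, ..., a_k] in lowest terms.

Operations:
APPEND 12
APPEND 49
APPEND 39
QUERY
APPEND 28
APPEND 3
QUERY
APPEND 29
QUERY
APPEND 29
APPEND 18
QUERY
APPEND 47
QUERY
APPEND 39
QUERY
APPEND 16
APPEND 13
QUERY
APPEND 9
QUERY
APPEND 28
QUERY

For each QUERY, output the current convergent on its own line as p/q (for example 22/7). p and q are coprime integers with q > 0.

APPEND 12: p_0 = 12·1 + 0 = 12, q_0 = 12·0 + 1 = 1 → 12/1
APPEND 49: p_1 = 49·12 + 1 = 589, q_1 = 49·1 + 0 = 49 → 589/49
APPEND 39: p_2 = 39·589 + 12 = 22983, q_2 = 39·49 + 1 = 1912 → 22983/1912
APPEND 28: p_3 = 28·22983 + 589 = 644113, q_3 = 28·1912 + 49 = 53585 → 644113/53585
APPEND 3: p_4 = 3·644113 + 22983 = 1955322, q_4 = 3·53585 + 1912 = 162667 → 1955322/162667
APPEND 29: p_5 = 29·1955322 + 644113 = 57348451, q_5 = 29·162667 + 53585 = 4770928 → 57348451/4770928
APPEND 29: p_6 = 29·57348451 + 1955322 = 1665060401, q_6 = 29·4770928 + 162667 = 138519579 → 1665060401/138519579
APPEND 18: p_7 = 18·1665060401 + 57348451 = 30028435669, q_7 = 18·138519579 + 4770928 = 2498123350 → 30028435669/2498123350
APPEND 47: p_8 = 47·30028435669 + 1665060401 = 1413001536844, q_8 = 47·2498123350 + 138519579 = 117550317029 → 1413001536844/117550317029
APPEND 39: p_9 = 39·1413001536844 + 30028435669 = 55137088372585, q_9 = 39·117550317029 + 2498123350 = 4586960487481 → 55137088372585/4586960487481
APPEND 16: p_10 = 16·55137088372585 + 1413001536844 = 883606415498204, q_10 = 16·4586960487481 + 117550317029 = 73508918116725 → 883606415498204/73508918116725
APPEND 13: p_11 = 13·883606415498204 + 55137088372585 = 11542020489849237, q_11 = 13·73508918116725 + 4586960487481 = 960202896004906 → 11542020489849237/960202896004906
APPEND 9: p_12 = 9·11542020489849237 + 883606415498204 = 104761790824141337, q_12 = 9·960202896004906 + 73508918116725 = 8715334982160879 → 104761790824141337/8715334982160879
APPEND 28: p_13 = 28·104761790824141337 + 11542020489849237 = 2944872163565806673, q_13 = 28·8715334982160879 + 960202896004906 = 244989582396509518 → 2944872163565806673/244989582396509518

22983/1912
1955322/162667
57348451/4770928
30028435669/2498123350
1413001536844/117550317029
55137088372585/4586960487481
11542020489849237/960202896004906
104761790824141337/8715334982160879
2944872163565806673/244989582396509518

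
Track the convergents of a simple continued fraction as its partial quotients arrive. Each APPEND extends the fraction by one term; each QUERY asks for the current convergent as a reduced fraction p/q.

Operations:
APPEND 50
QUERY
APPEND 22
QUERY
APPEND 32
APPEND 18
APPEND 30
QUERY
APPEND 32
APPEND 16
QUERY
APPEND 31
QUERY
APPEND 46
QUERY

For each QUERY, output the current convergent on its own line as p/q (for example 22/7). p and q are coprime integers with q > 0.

50/1
1101/22
19120592/382065
9819042528/196202737
305002813489/6094523639
14039948463022/280544290131

APPEND 50: p_0 = 50·1 + 0 = 50, q_0 = 50·0 + 1 = 1 → 50/1
APPEND 22: p_1 = 22·50 + 1 = 1101, q_1 = 22·1 + 0 = 22 → 1101/22
APPEND 32: p_2 = 32·1101 + 50 = 35282, q_2 = 32·22 + 1 = 705 → 35282/705
APPEND 18: p_3 = 18·35282 + 1101 = 636177, q_3 = 18·705 + 22 = 12712 → 636177/12712
APPEND 30: p_4 = 30·636177 + 35282 = 19120592, q_4 = 30·12712 + 705 = 382065 → 19120592/382065
APPEND 32: p_5 = 32·19120592 + 636177 = 612495121, q_5 = 32·382065 + 12712 = 12238792 → 612495121/12238792
APPEND 16: p_6 = 16·612495121 + 19120592 = 9819042528, q_6 = 16·12238792 + 382065 = 196202737 → 9819042528/196202737
APPEND 31: p_7 = 31·9819042528 + 612495121 = 305002813489, q_7 = 31·196202737 + 12238792 = 6094523639 → 305002813489/6094523639
APPEND 46: p_8 = 46·305002813489 + 9819042528 = 14039948463022, q_8 = 46·6094523639 + 196202737 = 280544290131 → 14039948463022/280544290131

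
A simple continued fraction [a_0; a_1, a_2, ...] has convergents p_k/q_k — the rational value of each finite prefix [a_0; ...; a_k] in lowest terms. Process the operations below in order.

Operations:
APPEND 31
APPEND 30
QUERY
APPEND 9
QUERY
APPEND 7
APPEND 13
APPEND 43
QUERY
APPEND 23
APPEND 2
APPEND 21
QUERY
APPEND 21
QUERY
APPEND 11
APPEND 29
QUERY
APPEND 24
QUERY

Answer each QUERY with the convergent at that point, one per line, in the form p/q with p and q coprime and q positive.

APPEND 31: p_0 = 31·1 + 0 = 31, q_0 = 31·0 + 1 = 1 → 31/1
APPEND 30: p_1 = 30·31 + 1 = 931, q_1 = 30·1 + 0 = 30 → 931/30
APPEND 9: p_2 = 9·931 + 31 = 8410, q_2 = 9·30 + 1 = 271 → 8410/271
APPEND 7: p_3 = 7·8410 + 931 = 59801, q_3 = 7·271 + 30 = 1927 → 59801/1927
APPEND 13: p_4 = 13·59801 + 8410 = 785823, q_4 = 13·1927 + 271 = 25322 → 785823/25322
APPEND 43: p_5 = 43·785823 + 59801 = 33850190, q_5 = 43·25322 + 1927 = 1090773 → 33850190/1090773
APPEND 23: p_6 = 23·33850190 + 785823 = 779340193, q_6 = 23·1090773 + 25322 = 25113101 → 779340193/25113101
APPEND 2: p_7 = 2·779340193 + 33850190 = 1592530576, q_7 = 2·25113101 + 1090773 = 51316975 → 1592530576/51316975
APPEND 21: p_8 = 21·1592530576 + 779340193 = 34222482289, q_8 = 21·51316975 + 25113101 = 1102769576 → 34222482289/1102769576
APPEND 21: p_9 = 21·34222482289 + 1592530576 = 720264658645, q_9 = 21·1102769576 + 51316975 = 23209478071 → 720264658645/23209478071
APPEND 11: p_10 = 11·720264658645 + 34222482289 = 7957133727384, q_10 = 11·23209478071 + 1102769576 = 256407028357 → 7957133727384/256407028357
APPEND 29: p_11 = 29·7957133727384 + 720264658645 = 231477142752781, q_11 = 29·256407028357 + 23209478071 = 7459013300424 → 231477142752781/7459013300424
APPEND 24: p_12 = 24·231477142752781 + 7957133727384 = 5563408559794128, q_12 = 24·7459013300424 + 256407028357 = 179272726238533 → 5563408559794128/179272726238533

931/30
8410/271
33850190/1090773
34222482289/1102769576
720264658645/23209478071
231477142752781/7459013300424
5563408559794128/179272726238533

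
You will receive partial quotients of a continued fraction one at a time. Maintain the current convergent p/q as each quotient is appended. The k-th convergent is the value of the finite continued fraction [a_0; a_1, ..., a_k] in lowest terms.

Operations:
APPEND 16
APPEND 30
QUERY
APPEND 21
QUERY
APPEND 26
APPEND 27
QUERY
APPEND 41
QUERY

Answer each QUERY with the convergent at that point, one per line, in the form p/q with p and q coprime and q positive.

APPEND 16: p_0 = 16·1 + 0 = 16, q_0 = 16·0 + 1 = 1 → 16/1
APPEND 30: p_1 = 30·16 + 1 = 481, q_1 = 30·1 + 0 = 30 → 481/30
APPEND 21: p_2 = 21·481 + 16 = 10117, q_2 = 21·30 + 1 = 631 → 10117/631
APPEND 26: p_3 = 26·10117 + 481 = 263523, q_3 = 26·631 + 30 = 16436 → 263523/16436
APPEND 27: p_4 = 27·263523 + 10117 = 7125238, q_4 = 27·16436 + 631 = 444403 → 7125238/444403
APPEND 41: p_5 = 41·7125238 + 263523 = 292398281, q_5 = 41·444403 + 16436 = 18236959 → 292398281/18236959

481/30
10117/631
7125238/444403
292398281/18236959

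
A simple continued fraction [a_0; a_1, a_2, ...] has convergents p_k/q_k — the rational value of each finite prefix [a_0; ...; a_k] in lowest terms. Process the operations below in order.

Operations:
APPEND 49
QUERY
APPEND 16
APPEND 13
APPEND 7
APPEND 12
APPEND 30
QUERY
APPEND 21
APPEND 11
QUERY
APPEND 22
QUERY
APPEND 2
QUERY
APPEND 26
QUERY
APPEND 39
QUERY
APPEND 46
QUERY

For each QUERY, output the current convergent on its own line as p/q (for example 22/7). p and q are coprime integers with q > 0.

APPEND 49: p_0 = 49·1 + 0 = 49, q_0 = 49·0 + 1 = 1 → 49/1
APPEND 16: p_1 = 16·49 + 1 = 785, q_1 = 16·1 + 0 = 16 → 785/16
APPEND 13: p_2 = 13·785 + 49 = 10254, q_2 = 13·16 + 1 = 209 → 10254/209
APPEND 7: p_3 = 7·10254 + 785 = 72563, q_3 = 7·209 + 16 = 1479 → 72563/1479
APPEND 12: p_4 = 12·72563 + 10254 = 881010, q_4 = 12·1479 + 209 = 17957 → 881010/17957
APPEND 30: p_5 = 30·881010 + 72563 = 26502863, q_5 = 30·17957 + 1479 = 540189 → 26502863/540189
APPEND 21: p_6 = 21·26502863 + 881010 = 557441133, q_6 = 21·540189 + 17957 = 11361926 → 557441133/11361926
APPEND 11: p_7 = 11·557441133 + 26502863 = 6158355326, q_7 = 11·11361926 + 540189 = 125521375 → 6158355326/125521375
APPEND 22: p_8 = 22·6158355326 + 557441133 = 136041258305, q_8 = 22·125521375 + 11361926 = 2772832176 → 136041258305/2772832176
APPEND 2: p_9 = 2·136041258305 + 6158355326 = 278240871936, q_9 = 2·2772832176 + 125521375 = 5671185727 → 278240871936/5671185727
APPEND 26: p_10 = 26·278240871936 + 136041258305 = 7370303928641, q_10 = 26·5671185727 + 2772832176 = 150223661078 → 7370303928641/150223661078
APPEND 39: p_11 = 39·7370303928641 + 278240871936 = 287720094088935, q_11 = 39·150223661078 + 5671185727 = 5864393967769 → 287720094088935/5864393967769
APPEND 46: p_12 = 46·287720094088935 + 7370303928641 = 13242494632019651, q_12 = 46·5864393967769 + 150223661078 = 269912346178452 → 13242494632019651/269912346178452

49/1
26502863/540189
6158355326/125521375
136041258305/2772832176
278240871936/5671185727
7370303928641/150223661078
287720094088935/5864393967769
13242494632019651/269912346178452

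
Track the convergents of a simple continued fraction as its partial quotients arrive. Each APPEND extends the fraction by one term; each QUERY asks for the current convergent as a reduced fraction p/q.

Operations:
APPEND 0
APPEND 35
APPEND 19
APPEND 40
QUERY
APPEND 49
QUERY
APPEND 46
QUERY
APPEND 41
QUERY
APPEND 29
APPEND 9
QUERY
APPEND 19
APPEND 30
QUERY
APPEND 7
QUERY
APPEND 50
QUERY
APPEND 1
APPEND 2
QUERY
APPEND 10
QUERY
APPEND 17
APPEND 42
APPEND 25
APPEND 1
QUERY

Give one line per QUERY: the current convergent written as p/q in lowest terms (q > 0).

APPEND 0: p_0 = 0·1 + 0 = 0, q_0 = 0·0 + 1 = 1 → 0/1
APPEND 35: p_1 = 35·0 + 1 = 1, q_1 = 35·1 + 0 = 35 → 1/35
APPEND 19: p_2 = 19·1 + 0 = 19, q_2 = 19·35 + 1 = 666 → 19/666
APPEND 40: p_3 = 40·19 + 1 = 761, q_3 = 40·666 + 35 = 26675 → 761/26675
APPEND 49: p_4 = 49·761 + 19 = 37308, q_4 = 49·26675 + 666 = 1307741 → 37308/1307741
APPEND 46: p_5 = 46·37308 + 761 = 1716929, q_5 = 46·1307741 + 26675 = 60182761 → 1716929/60182761
APPEND 41: p_6 = 41·1716929 + 37308 = 70431397, q_6 = 41·60182761 + 1307741 = 2468800942 → 70431397/2468800942
APPEND 29: p_7 = 29·70431397 + 1716929 = 2044227442, q_7 = 29·2468800942 + 60182761 = 71655410079 → 2044227442/71655410079
APPEND 9: p_8 = 9·2044227442 + 70431397 = 18468478375, q_8 = 9·71655410079 + 2468800942 = 647367491653 → 18468478375/647367491653
APPEND 19: p_9 = 19·18468478375 + 2044227442 = 352945316567, q_9 = 19·647367491653 + 71655410079 = 12371637751486 → 352945316567/12371637751486
APPEND 30: p_10 = 30·352945316567 + 18468478375 = 10606827975385, q_10 = 30·12371637751486 + 647367491653 = 371796500036233 → 10606827975385/371796500036233
APPEND 7: p_11 = 7·10606827975385 + 352945316567 = 74600741144262, q_11 = 7·371796500036233 + 12371637751486 = 2614947138005117 → 74600741144262/2614947138005117
APPEND 50: p_12 = 50·74600741144262 + 10606827975385 = 3740643885188485, q_12 = 50·2614947138005117 + 371796500036233 = 131119153400292083 → 3740643885188485/131119153400292083
APPEND 1: p_13 = 1·3740643885188485 + 74600741144262 = 3815244626332747, q_13 = 1·131119153400292083 + 2614947138005117 = 133734100538297200 → 3815244626332747/133734100538297200
APPEND 2: p_14 = 2·3815244626332747 + 3740643885188485 = 11371133137853979, q_14 = 2·133734100538297200 + 131119153400292083 = 398587354476886483 → 11371133137853979/398587354476886483
APPEND 10: p_15 = 10·11371133137853979 + 3815244626332747 = 117526576004872537, q_15 = 10·398587354476886483 + 133734100538297200 = 4119607645307162030 → 117526576004872537/4119607645307162030
APPEND 17: p_16 = 17·117526576004872537 + 11371133137853979 = 2009322925220687108, q_16 = 17·4119607645307162030 + 398587354476886483 = 70431917324698640993 → 2009322925220687108/70431917324698640993
APPEND 42: p_17 = 42·2009322925220687108 + 117526576004872537 = 84509089435273731073, q_17 = 42·70431917324698640993 + 4119607645307162030 = 2962260135282650083736 → 84509089435273731073/2962260135282650083736
APPEND 25: p_18 = 25·84509089435273731073 + 2009322925220687108 = 2114736558807063963933, q_18 = 25·2962260135282650083736 + 70431917324698640993 = 74126935299390950734393 → 2114736558807063963933/74126935299390950734393
APPEND 1: p_19 = 1·2114736558807063963933 + 84509089435273731073 = 2199245648242337695006, q_19 = 1·74126935299390950734393 + 2962260135282650083736 = 77089195434673600818129 → 2199245648242337695006/77089195434673600818129

761/26675
37308/1307741
1716929/60182761
70431397/2468800942
18468478375/647367491653
10606827975385/371796500036233
74600741144262/2614947138005117
3740643885188485/131119153400292083
11371133137853979/398587354476886483
117526576004872537/4119607645307162030
2199245648242337695006/77089195434673600818129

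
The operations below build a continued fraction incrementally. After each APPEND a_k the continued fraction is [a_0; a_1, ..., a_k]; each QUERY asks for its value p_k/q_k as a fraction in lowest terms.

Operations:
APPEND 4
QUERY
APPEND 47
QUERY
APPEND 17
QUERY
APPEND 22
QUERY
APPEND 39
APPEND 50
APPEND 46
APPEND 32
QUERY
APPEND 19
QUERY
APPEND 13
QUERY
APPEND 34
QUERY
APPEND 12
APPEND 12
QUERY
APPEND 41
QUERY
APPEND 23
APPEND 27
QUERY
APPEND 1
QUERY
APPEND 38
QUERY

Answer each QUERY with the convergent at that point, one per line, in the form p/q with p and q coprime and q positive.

4/1
189/47
3217/800
70963/17647
204260698367/50795323537
3887332084245/966697423898
50739577793552/12617861834211
1729032977065013/429973999787072
251318656607949509/62497644311135972
10324864056228503577/2567575722615853927
6428851046702543861637/1598719535863461813838
6666574238652407393417/1657836275127937590131
259758672115494024811483/64596497990725090238816

APPEND 4: p_0 = 4·1 + 0 = 4, q_0 = 4·0 + 1 = 1 → 4/1
APPEND 47: p_1 = 47·4 + 1 = 189, q_1 = 47·1 + 0 = 47 → 189/47
APPEND 17: p_2 = 17·189 + 4 = 3217, q_2 = 17·47 + 1 = 800 → 3217/800
APPEND 22: p_3 = 22·3217 + 189 = 70963, q_3 = 22·800 + 47 = 17647 → 70963/17647
APPEND 39: p_4 = 39·70963 + 3217 = 2770774, q_4 = 39·17647 + 800 = 689033 → 2770774/689033
APPEND 50: p_5 = 50·2770774 + 70963 = 138609663, q_5 = 50·689033 + 17647 = 34469297 → 138609663/34469297
APPEND 46: p_6 = 46·138609663 + 2770774 = 6378815272, q_6 = 46·34469297 + 689033 = 1586276695 → 6378815272/1586276695
APPEND 32: p_7 = 32·6378815272 + 138609663 = 204260698367, q_7 = 32·1586276695 + 34469297 = 50795323537 → 204260698367/50795323537
APPEND 19: p_8 = 19·204260698367 + 6378815272 = 3887332084245, q_8 = 19·50795323537 + 1586276695 = 966697423898 → 3887332084245/966697423898
APPEND 13: p_9 = 13·3887332084245 + 204260698367 = 50739577793552, q_9 = 13·966697423898 + 50795323537 = 12617861834211 → 50739577793552/12617861834211
APPEND 34: p_10 = 34·50739577793552 + 3887332084245 = 1729032977065013, q_10 = 34·12617861834211 + 966697423898 = 429973999787072 → 1729032977065013/429973999787072
APPEND 12: p_11 = 12·1729032977065013 + 50739577793552 = 20799135302573708, q_11 = 12·429973999787072 + 12617861834211 = 5172305859279075 → 20799135302573708/5172305859279075
APPEND 12: p_12 = 12·20799135302573708 + 1729032977065013 = 251318656607949509, q_12 = 12·5172305859279075 + 429973999787072 = 62497644311135972 → 251318656607949509/62497644311135972
APPEND 41: p_13 = 41·251318656607949509 + 20799135302573708 = 10324864056228503577, q_13 = 41·62497644311135972 + 5172305859279075 = 2567575722615853927 → 10324864056228503577/2567575722615853927
APPEND 23: p_14 = 23·10324864056228503577 + 251318656607949509 = 237723191949863531780, q_14 = 23·2567575722615853927 + 62497644311135972 = 59116739264475776293 → 237723191949863531780/59116739264475776293
APPEND 27: p_15 = 27·237723191949863531780 + 10324864056228503577 = 6428851046702543861637, q_15 = 27·59116739264475776293 + 2567575722615853927 = 1598719535863461813838 → 6428851046702543861637/1598719535863461813838
APPEND 1: p_16 = 1·6428851046702543861637 + 237723191949863531780 = 6666574238652407393417, q_16 = 1·1598719535863461813838 + 59116739264475776293 = 1657836275127937590131 → 6666574238652407393417/1657836275127937590131
APPEND 38: p_17 = 38·6666574238652407393417 + 6428851046702543861637 = 259758672115494024811483, q_17 = 38·1657836275127937590131 + 1598719535863461813838 = 64596497990725090238816 → 259758672115494024811483/64596497990725090238816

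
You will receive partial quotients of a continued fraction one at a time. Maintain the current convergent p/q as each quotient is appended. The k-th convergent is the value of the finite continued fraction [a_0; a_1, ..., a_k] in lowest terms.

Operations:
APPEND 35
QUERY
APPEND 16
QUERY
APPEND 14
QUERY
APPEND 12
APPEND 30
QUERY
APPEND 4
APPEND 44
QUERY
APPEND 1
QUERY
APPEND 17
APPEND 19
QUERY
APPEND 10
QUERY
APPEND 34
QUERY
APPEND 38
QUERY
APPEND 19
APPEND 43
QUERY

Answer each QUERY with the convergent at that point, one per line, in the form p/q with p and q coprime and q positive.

35/1
561/16
7889/225
2864759/81705
511252419/14581289
522806684/14910825
179103161577/5108151791
1800430581817/51349583224
61393742943355/1750993981407
2334762662429307/66589120876690
1912475788813737391/54545193618332921

APPEND 35: p_0 = 35·1 + 0 = 35, q_0 = 35·0 + 1 = 1 → 35/1
APPEND 16: p_1 = 16·35 + 1 = 561, q_1 = 16·1 + 0 = 16 → 561/16
APPEND 14: p_2 = 14·561 + 35 = 7889, q_2 = 14·16 + 1 = 225 → 7889/225
APPEND 12: p_3 = 12·7889 + 561 = 95229, q_3 = 12·225 + 16 = 2716 → 95229/2716
APPEND 30: p_4 = 30·95229 + 7889 = 2864759, q_4 = 30·2716 + 225 = 81705 → 2864759/81705
APPEND 4: p_5 = 4·2864759 + 95229 = 11554265, q_5 = 4·81705 + 2716 = 329536 → 11554265/329536
APPEND 44: p_6 = 44·11554265 + 2864759 = 511252419, q_6 = 44·329536 + 81705 = 14581289 → 511252419/14581289
APPEND 1: p_7 = 1·511252419 + 11554265 = 522806684, q_7 = 1·14581289 + 329536 = 14910825 → 522806684/14910825
APPEND 17: p_8 = 17·522806684 + 511252419 = 9398966047, q_8 = 17·14910825 + 14581289 = 268065314 → 9398966047/268065314
APPEND 19: p_9 = 19·9398966047 + 522806684 = 179103161577, q_9 = 19·268065314 + 14910825 = 5108151791 → 179103161577/5108151791
APPEND 10: p_10 = 10·179103161577 + 9398966047 = 1800430581817, q_10 = 10·5108151791 + 268065314 = 51349583224 → 1800430581817/51349583224
APPEND 34: p_11 = 34·1800430581817 + 179103161577 = 61393742943355, q_11 = 34·51349583224 + 5108151791 = 1750993981407 → 61393742943355/1750993981407
APPEND 38: p_12 = 38·61393742943355 + 1800430581817 = 2334762662429307, q_12 = 38·1750993981407 + 51349583224 = 66589120876690 → 2334762662429307/66589120876690
APPEND 19: p_13 = 19·2334762662429307 + 61393742943355 = 44421884329100188, q_13 = 19·66589120876690 + 1750993981407 = 1266944290638517 → 44421884329100188/1266944290638517
APPEND 43: p_14 = 43·44421884329100188 + 2334762662429307 = 1912475788813737391, q_14 = 43·1266944290638517 + 66589120876690 = 54545193618332921 → 1912475788813737391/54545193618332921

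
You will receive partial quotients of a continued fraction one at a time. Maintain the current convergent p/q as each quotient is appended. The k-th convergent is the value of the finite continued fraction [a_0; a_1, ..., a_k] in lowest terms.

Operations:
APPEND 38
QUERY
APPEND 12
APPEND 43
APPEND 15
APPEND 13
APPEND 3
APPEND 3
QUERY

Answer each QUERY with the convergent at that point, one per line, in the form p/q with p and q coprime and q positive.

APPEND 38: p_0 = 38·1 + 0 = 38, q_0 = 38·0 + 1 = 1 → 38/1
APPEND 12: p_1 = 12·38 + 1 = 457, q_1 = 12·1 + 0 = 12 → 457/12
APPEND 43: p_2 = 43·457 + 38 = 19689, q_2 = 43·12 + 1 = 517 → 19689/517
APPEND 15: p_3 = 15·19689 + 457 = 295792, q_3 = 15·517 + 12 = 7767 → 295792/7767
APPEND 13: p_4 = 13·295792 + 19689 = 3864985, q_4 = 13·7767 + 517 = 101488 → 3864985/101488
APPEND 3: p_5 = 3·3864985 + 295792 = 11890747, q_5 = 3·101488 + 7767 = 312231 → 11890747/312231
APPEND 3: p_6 = 3·11890747 + 3864985 = 39537226, q_6 = 3·312231 + 101488 = 1038181 → 39537226/1038181

38/1
39537226/1038181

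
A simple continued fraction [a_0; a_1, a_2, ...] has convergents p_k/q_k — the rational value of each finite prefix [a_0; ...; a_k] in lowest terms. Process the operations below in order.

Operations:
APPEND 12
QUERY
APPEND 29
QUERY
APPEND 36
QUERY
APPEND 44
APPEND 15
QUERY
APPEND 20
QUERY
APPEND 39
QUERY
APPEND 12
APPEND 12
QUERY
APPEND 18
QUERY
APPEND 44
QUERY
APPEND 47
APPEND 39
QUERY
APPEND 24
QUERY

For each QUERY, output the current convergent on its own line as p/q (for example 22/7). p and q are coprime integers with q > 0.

APPEND 12: p_0 = 12·1 + 0 = 12, q_0 = 12·0 + 1 = 1 → 12/1
APPEND 29: p_1 = 29·12 + 1 = 349, q_1 = 29·1 + 0 = 29 → 349/29
APPEND 36: p_2 = 36·349 + 12 = 12576, q_2 = 36·29 + 1 = 1045 → 12576/1045
APPEND 44: p_3 = 44·12576 + 349 = 553693, q_3 = 44·1045 + 29 = 46009 → 553693/46009
APPEND 15: p_4 = 15·553693 + 12576 = 8317971, q_4 = 15·46009 + 1045 = 691180 → 8317971/691180
APPEND 20: p_5 = 20·8317971 + 553693 = 166913113, q_5 = 20·691180 + 46009 = 13869609 → 166913113/13869609
APPEND 39: p_6 = 39·166913113 + 8317971 = 6517929378, q_6 = 39·13869609 + 691180 = 541605931 → 6517929378/541605931
APPEND 12: p_7 = 12·6517929378 + 166913113 = 78382065649, q_7 = 12·541605931 + 13869609 = 6513140781 → 78382065649/6513140781
APPEND 12: p_8 = 12·78382065649 + 6517929378 = 947102717166, q_8 = 12·6513140781 + 541605931 = 78699295303 → 947102717166/78699295303
APPEND 18: p_9 = 18·947102717166 + 78382065649 = 17126230974637, q_9 = 18·78699295303 + 6513140781 = 1423100456235 → 17126230974637/1423100456235
APPEND 44: p_10 = 44·17126230974637 + 947102717166 = 754501265601194, q_10 = 44·1423100456235 + 78699295303 = 62695119369643 → 754501265601194/62695119369643
APPEND 47: p_11 = 47·754501265601194 + 17126230974637 = 35478685714230755, q_11 = 47·62695119369643 + 1423100456235 = 2948093710829456 → 35478685714230755/2948093710829456
APPEND 39: p_12 = 39·35478685714230755 + 754501265601194 = 1384423244120600639, q_12 = 39·2948093710829456 + 62695119369643 = 115038349841718427 → 1384423244120600639/115038349841718427
APPEND 24: p_13 = 24·1384423244120600639 + 35478685714230755 = 33261636544608646091, q_13 = 24·115038349841718427 + 2948093710829456 = 2763868489912071704 → 33261636544608646091/2763868489912071704

12/1
349/29
12576/1045
8317971/691180
166913113/13869609
6517929378/541605931
947102717166/78699295303
17126230974637/1423100456235
754501265601194/62695119369643
1384423244120600639/115038349841718427
33261636544608646091/2763868489912071704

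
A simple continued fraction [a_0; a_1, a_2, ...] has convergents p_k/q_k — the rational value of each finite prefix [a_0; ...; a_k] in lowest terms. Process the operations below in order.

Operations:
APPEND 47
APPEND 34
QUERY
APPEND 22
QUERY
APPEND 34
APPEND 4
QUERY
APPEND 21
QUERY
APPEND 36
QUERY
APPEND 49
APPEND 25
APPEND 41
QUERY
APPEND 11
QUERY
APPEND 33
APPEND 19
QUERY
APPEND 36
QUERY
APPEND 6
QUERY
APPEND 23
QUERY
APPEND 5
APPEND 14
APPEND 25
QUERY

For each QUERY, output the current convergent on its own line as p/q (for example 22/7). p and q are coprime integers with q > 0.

1599/34
35225/749
4832221/102749
102675890/2183229
3701164261/78698993
186329425255355/3961979825749
2054163872090141/43678317629382
1293555170752460293/27505261087941127
46635959884292800556/991634745627475927
281109314476509263629/5977313734852796689
6512150192844005864023/138469850647241799774
11690296712643585189494719/248574371273023735235559

APPEND 47: p_0 = 47·1 + 0 = 47, q_0 = 47·0 + 1 = 1 → 47/1
APPEND 34: p_1 = 34·47 + 1 = 1599, q_1 = 34·1 + 0 = 34 → 1599/34
APPEND 22: p_2 = 22·1599 + 47 = 35225, q_2 = 22·34 + 1 = 749 → 35225/749
APPEND 34: p_3 = 34·35225 + 1599 = 1199249, q_3 = 34·749 + 34 = 25500 → 1199249/25500
APPEND 4: p_4 = 4·1199249 + 35225 = 4832221, q_4 = 4·25500 + 749 = 102749 → 4832221/102749
APPEND 21: p_5 = 21·4832221 + 1199249 = 102675890, q_5 = 21·102749 + 25500 = 2183229 → 102675890/2183229
APPEND 36: p_6 = 36·102675890 + 4832221 = 3701164261, q_6 = 36·2183229 + 102749 = 78698993 → 3701164261/78698993
APPEND 49: p_7 = 49·3701164261 + 102675890 = 181459724679, q_7 = 49·78698993 + 2183229 = 3858433886 → 181459724679/3858433886
APPEND 25: p_8 = 25·181459724679 + 3701164261 = 4540194281236, q_8 = 25·3858433886 + 78698993 = 96539546143 → 4540194281236/96539546143
APPEND 41: p_9 = 41·4540194281236 + 181459724679 = 186329425255355, q_9 = 41·96539546143 + 3858433886 = 3961979825749 → 186329425255355/3961979825749
APPEND 11: p_10 = 11·186329425255355 + 4540194281236 = 2054163872090141, q_10 = 11·3961979825749 + 96539546143 = 43678317629382 → 2054163872090141/43678317629382
APPEND 33: p_11 = 33·2054163872090141 + 186329425255355 = 67973737204230008, q_11 = 33·43678317629382 + 3961979825749 = 1445346461595355 → 67973737204230008/1445346461595355
APPEND 19: p_12 = 19·67973737204230008 + 2054163872090141 = 1293555170752460293, q_12 = 19·1445346461595355 + 43678317629382 = 27505261087941127 → 1293555170752460293/27505261087941127
APPEND 36: p_13 = 36·1293555170752460293 + 67973737204230008 = 46635959884292800556, q_13 = 36·27505261087941127 + 1445346461595355 = 991634745627475927 → 46635959884292800556/991634745627475927
APPEND 6: p_14 = 6·46635959884292800556 + 1293555170752460293 = 281109314476509263629, q_14 = 6·991634745627475927 + 27505261087941127 = 5977313734852796689 → 281109314476509263629/5977313734852796689
APPEND 23: p_15 = 23·281109314476509263629 + 46635959884292800556 = 6512150192844005864023, q_15 = 23·5977313734852796689 + 991634745627475927 = 138469850647241799774 → 6512150192844005864023/138469850647241799774
APPEND 5: p_16 = 5·6512150192844005864023 + 281109314476509263629 = 32841860278696538583744, q_16 = 5·138469850647241799774 + 5977313734852796689 = 698326566971061795559 → 32841860278696538583744/698326566971061795559
APPEND 14: p_17 = 14·32841860278696538583744 + 6512150192844005864023 = 466298194094595546036439, q_17 = 14·698326566971061795559 + 138469850647241799774 = 9915041788242106937600 → 466298194094595546036439/9915041788242106937600
APPEND 25: p_18 = 25·466298194094595546036439 + 32841860278696538583744 = 11690296712643585189494719, q_18 = 25·9915041788242106937600 + 698326566971061795559 = 248574371273023735235559 → 11690296712643585189494719/248574371273023735235559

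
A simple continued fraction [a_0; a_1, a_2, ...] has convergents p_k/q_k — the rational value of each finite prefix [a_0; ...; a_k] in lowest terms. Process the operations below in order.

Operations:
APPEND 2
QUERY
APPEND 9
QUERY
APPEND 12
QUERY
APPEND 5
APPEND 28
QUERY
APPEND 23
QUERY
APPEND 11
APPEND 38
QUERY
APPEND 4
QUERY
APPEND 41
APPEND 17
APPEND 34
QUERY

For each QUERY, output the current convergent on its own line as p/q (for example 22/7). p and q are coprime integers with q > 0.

2/1
19/9
230/109
32962/15621
759295/359837
319397161/151365301
1285973851/609435032
30756387316042/14575739525015

APPEND 2: p_0 = 2·1 + 0 = 2, q_0 = 2·0 + 1 = 1 → 2/1
APPEND 9: p_1 = 9·2 + 1 = 19, q_1 = 9·1 + 0 = 9 → 19/9
APPEND 12: p_2 = 12·19 + 2 = 230, q_2 = 12·9 + 1 = 109 → 230/109
APPEND 5: p_3 = 5·230 + 19 = 1169, q_3 = 5·109 + 9 = 554 → 1169/554
APPEND 28: p_4 = 28·1169 + 230 = 32962, q_4 = 28·554 + 109 = 15621 → 32962/15621
APPEND 23: p_5 = 23·32962 + 1169 = 759295, q_5 = 23·15621 + 554 = 359837 → 759295/359837
APPEND 11: p_6 = 11·759295 + 32962 = 8385207, q_6 = 11·359837 + 15621 = 3973828 → 8385207/3973828
APPEND 38: p_7 = 38·8385207 + 759295 = 319397161, q_7 = 38·3973828 + 359837 = 151365301 → 319397161/151365301
APPEND 4: p_8 = 4·319397161 + 8385207 = 1285973851, q_8 = 4·151365301 + 3973828 = 609435032 → 1285973851/609435032
APPEND 41: p_9 = 41·1285973851 + 319397161 = 53044325052, q_9 = 41·609435032 + 151365301 = 25138201613 → 53044325052/25138201613
APPEND 17: p_10 = 17·53044325052 + 1285973851 = 903039499735, q_10 = 17·25138201613 + 609435032 = 427958862453 → 903039499735/427958862453
APPEND 34: p_11 = 34·903039499735 + 53044325052 = 30756387316042, q_11 = 34·427958862453 + 25138201613 = 14575739525015 → 30756387316042/14575739525015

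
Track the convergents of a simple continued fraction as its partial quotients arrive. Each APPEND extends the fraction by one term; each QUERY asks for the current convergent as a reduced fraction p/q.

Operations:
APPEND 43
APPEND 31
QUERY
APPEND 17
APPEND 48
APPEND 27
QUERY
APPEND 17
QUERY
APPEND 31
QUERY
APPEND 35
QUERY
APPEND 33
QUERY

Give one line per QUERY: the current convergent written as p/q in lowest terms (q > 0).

1334/31
29505155/685653
502679577/11681476
15612572042/362811409
546942701047/12710080791
18064721706593/419795477512

APPEND 43: p_0 = 43·1 + 0 = 43, q_0 = 43·0 + 1 = 1 → 43/1
APPEND 31: p_1 = 31·43 + 1 = 1334, q_1 = 31·1 + 0 = 31 → 1334/31
APPEND 17: p_2 = 17·1334 + 43 = 22721, q_2 = 17·31 + 1 = 528 → 22721/528
APPEND 48: p_3 = 48·22721 + 1334 = 1091942, q_3 = 48·528 + 31 = 25375 → 1091942/25375
APPEND 27: p_4 = 27·1091942 + 22721 = 29505155, q_4 = 27·25375 + 528 = 685653 → 29505155/685653
APPEND 17: p_5 = 17·29505155 + 1091942 = 502679577, q_5 = 17·685653 + 25375 = 11681476 → 502679577/11681476
APPEND 31: p_6 = 31·502679577 + 29505155 = 15612572042, q_6 = 31·11681476 + 685653 = 362811409 → 15612572042/362811409
APPEND 35: p_7 = 35·15612572042 + 502679577 = 546942701047, q_7 = 35·362811409 + 11681476 = 12710080791 → 546942701047/12710080791
APPEND 33: p_8 = 33·546942701047 + 15612572042 = 18064721706593, q_8 = 33·12710080791 + 362811409 = 419795477512 → 18064721706593/419795477512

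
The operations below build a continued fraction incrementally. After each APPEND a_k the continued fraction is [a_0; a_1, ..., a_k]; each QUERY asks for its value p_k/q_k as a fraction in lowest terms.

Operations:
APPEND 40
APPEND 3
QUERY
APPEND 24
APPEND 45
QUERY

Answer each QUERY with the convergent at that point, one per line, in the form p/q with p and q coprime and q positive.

APPEND 40: p_0 = 40·1 + 0 = 40, q_0 = 40·0 + 1 = 1 → 40/1
APPEND 3: p_1 = 3·40 + 1 = 121, q_1 = 3·1 + 0 = 3 → 121/3
APPEND 24: p_2 = 24·121 + 40 = 2944, q_2 = 24·3 + 1 = 73 → 2944/73
APPEND 45: p_3 = 45·2944 + 121 = 132601, q_3 = 45·73 + 3 = 3288 → 132601/3288

121/3
132601/3288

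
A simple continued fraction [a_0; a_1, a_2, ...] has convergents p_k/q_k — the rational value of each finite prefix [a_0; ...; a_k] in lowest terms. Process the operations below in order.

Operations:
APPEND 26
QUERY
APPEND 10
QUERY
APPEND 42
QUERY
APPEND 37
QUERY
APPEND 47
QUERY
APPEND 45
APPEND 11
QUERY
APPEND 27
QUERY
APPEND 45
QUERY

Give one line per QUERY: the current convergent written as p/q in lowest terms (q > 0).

26/1
261/10
10988/421
406817/15587
19131387/733010
9493642939/363744417
257189678585/9854100296
11583029179264/443798257737

APPEND 26: p_0 = 26·1 + 0 = 26, q_0 = 26·0 + 1 = 1 → 26/1
APPEND 10: p_1 = 10·26 + 1 = 261, q_1 = 10·1 + 0 = 10 → 261/10
APPEND 42: p_2 = 42·261 + 26 = 10988, q_2 = 42·10 + 1 = 421 → 10988/421
APPEND 37: p_3 = 37·10988 + 261 = 406817, q_3 = 37·421 + 10 = 15587 → 406817/15587
APPEND 47: p_4 = 47·406817 + 10988 = 19131387, q_4 = 47·15587 + 421 = 733010 → 19131387/733010
APPEND 45: p_5 = 45·19131387 + 406817 = 861319232, q_5 = 45·733010 + 15587 = 33001037 → 861319232/33001037
APPEND 11: p_6 = 11·861319232 + 19131387 = 9493642939, q_6 = 11·33001037 + 733010 = 363744417 → 9493642939/363744417
APPEND 27: p_7 = 27·9493642939 + 861319232 = 257189678585, q_7 = 27·363744417 + 33001037 = 9854100296 → 257189678585/9854100296
APPEND 45: p_8 = 45·257189678585 + 9493642939 = 11583029179264, q_8 = 45·9854100296 + 363744417 = 443798257737 → 11583029179264/443798257737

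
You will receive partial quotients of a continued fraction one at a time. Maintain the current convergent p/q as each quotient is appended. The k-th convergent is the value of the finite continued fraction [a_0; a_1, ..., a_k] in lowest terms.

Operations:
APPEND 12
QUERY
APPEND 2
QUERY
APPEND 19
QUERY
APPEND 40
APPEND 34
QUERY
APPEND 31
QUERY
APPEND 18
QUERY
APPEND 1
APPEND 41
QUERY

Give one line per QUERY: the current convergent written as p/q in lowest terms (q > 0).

12/1
25/2
487/39
663657/53147
20592872/1649119
371335353/29737289
16440392578/1316580017

APPEND 12: p_0 = 12·1 + 0 = 12, q_0 = 12·0 + 1 = 1 → 12/1
APPEND 2: p_1 = 2·12 + 1 = 25, q_1 = 2·1 + 0 = 2 → 25/2
APPEND 19: p_2 = 19·25 + 12 = 487, q_2 = 19·2 + 1 = 39 → 487/39
APPEND 40: p_3 = 40·487 + 25 = 19505, q_3 = 40·39 + 2 = 1562 → 19505/1562
APPEND 34: p_4 = 34·19505 + 487 = 663657, q_4 = 34·1562 + 39 = 53147 → 663657/53147
APPEND 31: p_5 = 31·663657 + 19505 = 20592872, q_5 = 31·53147 + 1562 = 1649119 → 20592872/1649119
APPEND 18: p_6 = 18·20592872 + 663657 = 371335353, q_6 = 18·1649119 + 53147 = 29737289 → 371335353/29737289
APPEND 1: p_7 = 1·371335353 + 20592872 = 391928225, q_7 = 1·29737289 + 1649119 = 31386408 → 391928225/31386408
APPEND 41: p_8 = 41·391928225 + 371335353 = 16440392578, q_8 = 41·31386408 + 29737289 = 1316580017 → 16440392578/1316580017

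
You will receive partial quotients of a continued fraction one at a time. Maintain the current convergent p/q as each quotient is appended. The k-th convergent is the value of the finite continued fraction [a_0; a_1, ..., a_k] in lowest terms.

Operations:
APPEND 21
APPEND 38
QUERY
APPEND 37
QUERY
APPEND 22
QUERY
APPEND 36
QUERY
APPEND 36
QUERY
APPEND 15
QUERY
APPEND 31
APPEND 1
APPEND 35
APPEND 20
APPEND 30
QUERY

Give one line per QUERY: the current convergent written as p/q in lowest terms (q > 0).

799/38
29584/1407
651647/30992
23488876/1117119
846251183/40247276
12717256621/604826259
8827718429320409/419841800179965

APPEND 21: p_0 = 21·1 + 0 = 21, q_0 = 21·0 + 1 = 1 → 21/1
APPEND 38: p_1 = 38·21 + 1 = 799, q_1 = 38·1 + 0 = 38 → 799/38
APPEND 37: p_2 = 37·799 + 21 = 29584, q_2 = 37·38 + 1 = 1407 → 29584/1407
APPEND 22: p_3 = 22·29584 + 799 = 651647, q_3 = 22·1407 + 38 = 30992 → 651647/30992
APPEND 36: p_4 = 36·651647 + 29584 = 23488876, q_4 = 36·30992 + 1407 = 1117119 → 23488876/1117119
APPEND 36: p_5 = 36·23488876 + 651647 = 846251183, q_5 = 36·1117119 + 30992 = 40247276 → 846251183/40247276
APPEND 15: p_6 = 15·846251183 + 23488876 = 12717256621, q_6 = 15·40247276 + 1117119 = 604826259 → 12717256621/604826259
APPEND 31: p_7 = 31·12717256621 + 846251183 = 395081206434, q_7 = 31·604826259 + 40247276 = 18789861305 → 395081206434/18789861305
APPEND 1: p_8 = 1·395081206434 + 12717256621 = 407798463055, q_8 = 1·18789861305 + 604826259 = 19394687564 → 407798463055/19394687564
APPEND 35: p_9 = 35·407798463055 + 395081206434 = 14668027413359, q_9 = 35·19394687564 + 18789861305 = 697603926045 → 14668027413359/697603926045
APPEND 20: p_10 = 20·14668027413359 + 407798463055 = 293768346730235, q_10 = 20·697603926045 + 19394687564 = 13971473208464 → 293768346730235/13971473208464
APPEND 30: p_11 = 30·293768346730235 + 14668027413359 = 8827718429320409, q_11 = 30·13971473208464 + 697603926045 = 419841800179965 → 8827718429320409/419841800179965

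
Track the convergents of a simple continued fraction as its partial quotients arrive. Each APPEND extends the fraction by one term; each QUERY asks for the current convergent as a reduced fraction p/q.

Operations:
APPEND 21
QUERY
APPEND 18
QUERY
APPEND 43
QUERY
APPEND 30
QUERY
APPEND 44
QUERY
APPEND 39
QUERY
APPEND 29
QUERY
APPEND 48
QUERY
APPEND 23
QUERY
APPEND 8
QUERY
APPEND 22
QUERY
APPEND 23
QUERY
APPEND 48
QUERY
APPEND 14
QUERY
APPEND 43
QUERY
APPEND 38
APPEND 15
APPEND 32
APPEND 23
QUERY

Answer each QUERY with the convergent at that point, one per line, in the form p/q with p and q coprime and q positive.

21/1
379/18
16318/775
489919/23268
21572754/1024567
841827325/39981381
24434565179/1160484616
1173700955917/55743242949
27019556551270/1283255072443
217330153366077/10321783822493
4808282930604964/228362499167289
110807837557280249/5262659264670140
5323584485680056916/252836007203334009
74640990637078077073/3544966760111346266
3214886181880037371055/152686406691991223447
1356547590679271190349079249/64427281530187904412758095

APPEND 21: p_0 = 21·1 + 0 = 21, q_0 = 21·0 + 1 = 1 → 21/1
APPEND 18: p_1 = 18·21 + 1 = 379, q_1 = 18·1 + 0 = 18 → 379/18
APPEND 43: p_2 = 43·379 + 21 = 16318, q_2 = 43·18 + 1 = 775 → 16318/775
APPEND 30: p_3 = 30·16318 + 379 = 489919, q_3 = 30·775 + 18 = 23268 → 489919/23268
APPEND 44: p_4 = 44·489919 + 16318 = 21572754, q_4 = 44·23268 + 775 = 1024567 → 21572754/1024567
APPEND 39: p_5 = 39·21572754 + 489919 = 841827325, q_5 = 39·1024567 + 23268 = 39981381 → 841827325/39981381
APPEND 29: p_6 = 29·841827325 + 21572754 = 24434565179, q_6 = 29·39981381 + 1024567 = 1160484616 → 24434565179/1160484616
APPEND 48: p_7 = 48·24434565179 + 841827325 = 1173700955917, q_7 = 48·1160484616 + 39981381 = 55743242949 → 1173700955917/55743242949
APPEND 23: p_8 = 23·1173700955917 + 24434565179 = 27019556551270, q_8 = 23·55743242949 + 1160484616 = 1283255072443 → 27019556551270/1283255072443
APPEND 8: p_9 = 8·27019556551270 + 1173700955917 = 217330153366077, q_9 = 8·1283255072443 + 55743242949 = 10321783822493 → 217330153366077/10321783822493
APPEND 22: p_10 = 22·217330153366077 + 27019556551270 = 4808282930604964, q_10 = 22·10321783822493 + 1283255072443 = 228362499167289 → 4808282930604964/228362499167289
APPEND 23: p_11 = 23·4808282930604964 + 217330153366077 = 110807837557280249, q_11 = 23·228362499167289 + 10321783822493 = 5262659264670140 → 110807837557280249/5262659264670140
APPEND 48: p_12 = 48·110807837557280249 + 4808282930604964 = 5323584485680056916, q_12 = 48·5262659264670140 + 228362499167289 = 252836007203334009 → 5323584485680056916/252836007203334009
APPEND 14: p_13 = 14·5323584485680056916 + 110807837557280249 = 74640990637078077073, q_13 = 14·252836007203334009 + 5262659264670140 = 3544966760111346266 → 74640990637078077073/3544966760111346266
APPEND 43: p_14 = 43·74640990637078077073 + 5323584485680056916 = 3214886181880037371055, q_14 = 43·3544966760111346266 + 252836007203334009 = 152686406691991223447 → 3214886181880037371055/152686406691991223447
APPEND 38: p_15 = 38·3214886181880037371055 + 74640990637078077073 = 122240315902078498177163, q_15 = 38·152686406691991223447 + 3544966760111346266 = 5805628421055777837252 → 122240315902078498177163/5805628421055777837252
APPEND 15: p_16 = 15·122240315902078498177163 + 3214886181880037371055 = 1836819624713057510028500, q_16 = 15·5805628421055777837252 + 152686406691991223447 = 87237112722528658782227 → 1836819624713057510028500/87237112722528658782227
APPEND 32: p_17 = 32·1836819624713057510028500 + 122240315902078498177163 = 58900468306719918819089163, q_17 = 32·87237112722528658782227 + 5805628421055777837252 = 2797393235541972858868516 → 58900468306719918819089163/2797393235541972858868516
APPEND 23: p_18 = 23·58900468306719918819089163 + 1836819624713057510028500 = 1356547590679271190349079249, q_18 = 23·2797393235541972858868516 + 87237112722528658782227 = 64427281530187904412758095 → 1356547590679271190349079249/64427281530187904412758095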